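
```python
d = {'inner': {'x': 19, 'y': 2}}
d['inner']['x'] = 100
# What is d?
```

After line 1: d = {'inner': {'x': 19, 'y': 2}}
After line 2 (inner x overwritten): d = {'inner': {'x': 100, 'y': 2}}

{'inner': {'x': 100, 'y': 2}}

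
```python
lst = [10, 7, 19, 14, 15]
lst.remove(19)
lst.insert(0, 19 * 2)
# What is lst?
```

After line 1: lst = [10, 7, 19, 14, 15]
After line 2 (remove first 19): lst = [10, 7, 14, 15]
After line 3 (insert 38 at index 0): lst = [38, 10, 7, 14, 15]

[38, 10, 7, 14, 15]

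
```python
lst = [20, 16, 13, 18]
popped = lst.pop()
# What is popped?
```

18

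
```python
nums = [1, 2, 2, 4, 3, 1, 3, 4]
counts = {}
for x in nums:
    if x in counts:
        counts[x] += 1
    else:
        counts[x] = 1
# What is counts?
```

Initial: counts = {}, nums = [1, 2, 2, 4, 3, 1, 3, 4]
See 1: counts = {1: 1}
See 2: counts = {1: 1, 2: 1}
See 2: counts = {1: 1, 2: 2}
See 4: counts = {1: 1, 2: 2, 4: 1}
See 3: counts = {1: 1, 2: 2, 4: 1, 3: 1}
See 1: counts = {1: 2, 2: 2, 4: 1, 3: 1}
See 3: counts = {1: 2, 2: 2, 4: 1, 3: 2}
See 4: counts = {1: 2, 2: 2, 4: 2, 3: 2}

{1: 2, 2: 2, 4: 2, 3: 2}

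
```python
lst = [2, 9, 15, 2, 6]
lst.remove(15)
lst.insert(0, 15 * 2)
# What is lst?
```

After line 1: lst = [2, 9, 15, 2, 6]
After line 2 (remove first 15): lst = [2, 9, 2, 6]
After line 3 (insert 30 at index 0): lst = [30, 2, 9, 2, 6]

[30, 2, 9, 2, 6]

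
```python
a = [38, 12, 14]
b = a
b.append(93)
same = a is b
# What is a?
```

After line 1: a = [38, 12, 14]
After line 2 (b = a is an alias, same object): a = [38, 12, 14], b = [38, 12, 14]
After line 3 (b.append mutates the shared list): a = [38, 12, 14, 93], b = [38, 12, 14, 93]
After line 4 (same = a is b; same object -> True): same = True

[38, 12, 14, 93]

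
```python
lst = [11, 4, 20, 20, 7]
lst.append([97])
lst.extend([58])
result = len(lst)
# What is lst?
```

After line 1: lst = [11, 4, 20, 20, 7]
After line 2 (append adds [97] as single element): lst = [11, 4, 20, 20, 7, [97]]
After line 3 (extend unpacks [58], adds 58): lst = [11, 4, 20, 20, 7, [97], 58]
After line 4: result = len(lst) = 7

[11, 4, 20, 20, 7, [97], 58]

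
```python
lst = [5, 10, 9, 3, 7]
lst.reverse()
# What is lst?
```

[7, 3, 9, 10, 5]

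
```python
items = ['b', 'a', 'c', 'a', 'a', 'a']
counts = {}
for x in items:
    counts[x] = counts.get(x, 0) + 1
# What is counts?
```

Initial: counts = {}, items = ['b', 'a', 'c', 'a', 'a', 'a']
See 'b': counts = {'b': 1}
See 'a': counts = {'b': 1, 'a': 1}
See 'c': counts = {'b': 1, 'a': 1, 'c': 1}
See 'a': counts = {'b': 1, 'a': 2, 'c': 1}
See 'a': counts = {'b': 1, 'a': 3, 'c': 1}
See 'a': counts = {'b': 1, 'a': 4, 'c': 1}

{'b': 1, 'a': 4, 'c': 1}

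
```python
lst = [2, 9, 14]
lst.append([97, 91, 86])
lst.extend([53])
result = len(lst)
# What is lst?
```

After line 1: lst = [2, 9, 14]
After line 2 (append adds [97, 91, 86] as single element): lst = [2, 9, 14, [97, 91, 86]]
After line 3 (extend unpacks [53], adds 53): lst = [2, 9, 14, [97, 91, 86], 53]
After line 4: result = len(lst) = 5

[2, 9, 14, [97, 91, 86], 53]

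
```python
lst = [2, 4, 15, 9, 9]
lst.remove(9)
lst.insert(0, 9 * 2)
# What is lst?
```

After line 1: lst = [2, 4, 15, 9, 9]
After line 2 (remove first 9): lst = [2, 4, 15, 9]
After line 3 (insert 18 at index 0): lst = [18, 2, 4, 15, 9]

[18, 2, 4, 15, 9]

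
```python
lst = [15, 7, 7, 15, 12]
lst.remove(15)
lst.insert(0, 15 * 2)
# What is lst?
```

After line 1: lst = [15, 7, 7, 15, 12]
After line 2 (remove first 15): lst = [7, 7, 15, 12]
After line 3 (insert 30 at index 0): lst = [30, 7, 7, 15, 12]

[30, 7, 7, 15, 12]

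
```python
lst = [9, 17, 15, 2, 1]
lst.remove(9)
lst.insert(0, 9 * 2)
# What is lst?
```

After line 1: lst = [9, 17, 15, 2, 1]
After line 2 (remove first 9): lst = [17, 15, 2, 1]
After line 3 (insert 18 at index 0): lst = [18, 17, 15, 2, 1]

[18, 17, 15, 2, 1]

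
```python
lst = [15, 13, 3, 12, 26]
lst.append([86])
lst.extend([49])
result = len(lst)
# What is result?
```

After line 1: lst = [15, 13, 3, 12, 26]
After line 2 (append adds [86] as single element): lst = [15, 13, 3, 12, 26, [86]]
After line 3 (extend unpacks [49], adds 49): lst = [15, 13, 3, 12, 26, [86], 49]
After line 4: result = len(lst) = 7

7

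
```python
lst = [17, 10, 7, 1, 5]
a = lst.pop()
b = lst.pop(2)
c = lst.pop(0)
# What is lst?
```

After line 1: lst = [17, 10, 7, 1, 5]
After line 2 (pop() -> a = 5): lst = [17, 10, 7, 1]
After line 3 (pop(2) -> b = 7): lst = [17, 10, 1]
After line 4 (pop(0) -> c = 17): lst = [10, 1]

[10, 1]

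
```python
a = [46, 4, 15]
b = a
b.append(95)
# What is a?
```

After line 1: a = [46, 4, 15]
After line 2 (b = a is an alias, same object): a = [46, 4, 15], b = [46, 4, 15]
After line 3 (b.append mutates the shared list): a = [46, 4, 15, 95], b = [46, 4, 15, 95]

[46, 4, 15, 95]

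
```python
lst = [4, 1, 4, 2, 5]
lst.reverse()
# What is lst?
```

[5, 2, 4, 1, 4]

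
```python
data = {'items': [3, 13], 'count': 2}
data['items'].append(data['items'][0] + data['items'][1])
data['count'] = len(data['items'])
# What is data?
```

After line 1: data = {'items': [3, 13], 'count': 2}
After line 2 (append 3 + 13 = 16): data = {'items': [3, 13, 16], 'count': 2}
After line 3 (count = len(items) = 3): data = {'items': [3, 13, 16], 'count': 3}

{'items': [3, 13, 16], 'count': 3}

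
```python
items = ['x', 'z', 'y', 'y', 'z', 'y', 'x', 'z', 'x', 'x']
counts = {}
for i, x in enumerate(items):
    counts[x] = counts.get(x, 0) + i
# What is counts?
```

Initial: counts = {}, items = ['x', 'z', 'y', 'y', 'z', 'y', 'x', 'z', 'x', 'x']
i=0, x='x': counts = {'x': 0}
i=1, x='z': counts = {'x': 0, 'z': 1}
i=2, x='y': counts = {'x': 0, 'z': 1, 'y': 2}
i=3, x='y': counts = {'x': 0, 'z': 1, 'y': 5}
i=4, x='z': counts = {'x': 0, 'z': 5, 'y': 5}
i=5, x='y': counts = {'x': 0, 'z': 5, 'y': 10}
i=6, x='x': counts = {'x': 6, 'z': 5, 'y': 10}
i=7, x='z': counts = {'x': 6, 'z': 12, 'y': 10}
i=8, x='x': counts = {'x': 14, 'z': 12, 'y': 10}
i=9, x='x': counts = {'x': 23, 'z': 12, 'y': 10}

{'x': 23, 'z': 12, 'y': 10}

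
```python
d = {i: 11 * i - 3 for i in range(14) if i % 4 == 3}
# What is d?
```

{3: 30, 7: 74, 11: 118}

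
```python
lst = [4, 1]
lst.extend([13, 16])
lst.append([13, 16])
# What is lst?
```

After line 1: lst = [4, 1]
After line 2 (extend unpacks [13, 16]): lst = [4, 1, 13, 16]
After line 3 (append adds [13, 16] as single element): lst = [4, 1, 13, 16, [13, 16]]

[4, 1, 13, 16, [13, 16]]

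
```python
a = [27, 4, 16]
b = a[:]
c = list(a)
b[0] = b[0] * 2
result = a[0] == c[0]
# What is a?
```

After line 1: a = [27, 4, 16]
After line 2 (b = a[:], copy): a = [27, 4, 16], b = [27, 4, 16]
After line 3 (c = list(a) is a copy, new object): c = [27, 4, 16]
After line 4 (b[0] = 27 * 2 = 54; only b mutates (copy)): a = [27, 4, 16], b = [54, 4, 16], c = [27, 4, 16]
After line 5 (a[0] = 27, c[0] = 27; result = True)

[27, 4, 16]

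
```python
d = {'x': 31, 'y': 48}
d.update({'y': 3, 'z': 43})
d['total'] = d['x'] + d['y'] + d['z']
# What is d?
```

After line 1: d = {'x': 31, 'y': 48}
After line 2 (y overwritten, z added): d = {'x': 31, 'y': 3, 'z': 43}
After line 3 (total = 31 + 3 + 43 = 77): d = {'x': 31, 'y': 3, 'z': 43, 'total': 77}

{'x': 31, 'y': 3, 'z': 43, 'total': 77}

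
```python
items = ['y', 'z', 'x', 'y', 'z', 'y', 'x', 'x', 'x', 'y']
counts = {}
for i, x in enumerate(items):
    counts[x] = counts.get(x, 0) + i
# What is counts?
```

Initial: counts = {}, items = ['y', 'z', 'x', 'y', 'z', 'y', 'x', 'x', 'x', 'y']
i=0, x='y': counts = {'y': 0}
i=1, x='z': counts = {'y': 0, 'z': 1}
i=2, x='x': counts = {'y': 0, 'z': 1, 'x': 2}
i=3, x='y': counts = {'y': 3, 'z': 1, 'x': 2}
i=4, x='z': counts = {'y': 3, 'z': 5, 'x': 2}
i=5, x='y': counts = {'y': 8, 'z': 5, 'x': 2}
i=6, x='x': counts = {'y': 8, 'z': 5, 'x': 8}
i=7, x='x': counts = {'y': 8, 'z': 5, 'x': 15}
i=8, x='x': counts = {'y': 8, 'z': 5, 'x': 23}
i=9, x='y': counts = {'y': 17, 'z': 5, 'x': 23}

{'y': 17, 'z': 5, 'x': 23}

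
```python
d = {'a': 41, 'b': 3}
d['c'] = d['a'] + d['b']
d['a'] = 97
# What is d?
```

After line 1: d = {'a': 41, 'b': 3}
After line 2 (d['c'] = 41 + 3): d = {'a': 41, 'b': 3, 'c': 44}
After line 3: d = {'a': 97, 'b': 3, 'c': 44}

{'a': 97, 'b': 3, 'c': 44}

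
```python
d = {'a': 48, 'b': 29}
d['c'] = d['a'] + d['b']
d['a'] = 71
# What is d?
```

After line 1: d = {'a': 48, 'b': 29}
After line 2 (d['c'] = 48 + 29): d = {'a': 48, 'b': 29, 'c': 77}
After line 3: d = {'a': 71, 'b': 29, 'c': 77}

{'a': 71, 'b': 29, 'c': 77}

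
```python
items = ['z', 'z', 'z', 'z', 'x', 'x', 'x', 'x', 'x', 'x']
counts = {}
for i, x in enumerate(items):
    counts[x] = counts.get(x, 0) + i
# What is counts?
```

Initial: counts = {}, items = ['z', 'z', 'z', 'z', 'x', 'x', 'x', 'x', 'x', 'x']
i=0, x='z': counts = {'z': 0}
i=1, x='z': counts = {'z': 1}
i=2, x='z': counts = {'z': 3}
i=3, x='z': counts = {'z': 6}
i=4, x='x': counts = {'z': 6, 'x': 4}
i=5, x='x': counts = {'z': 6, 'x': 9}
i=6, x='x': counts = {'z': 6, 'x': 15}
i=7, x='x': counts = {'z': 6, 'x': 22}
i=8, x='x': counts = {'z': 6, 'x': 30}
i=9, x='x': counts = {'z': 6, 'x': 39}

{'z': 6, 'x': 39}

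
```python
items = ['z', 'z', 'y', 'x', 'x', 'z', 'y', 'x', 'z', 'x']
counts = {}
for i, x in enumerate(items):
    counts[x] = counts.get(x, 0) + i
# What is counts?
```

Initial: counts = {}, items = ['z', 'z', 'y', 'x', 'x', 'z', 'y', 'x', 'z', 'x']
i=0, x='z': counts = {'z': 0}
i=1, x='z': counts = {'z': 1}
i=2, x='y': counts = {'z': 1, 'y': 2}
i=3, x='x': counts = {'z': 1, 'y': 2, 'x': 3}
i=4, x='x': counts = {'z': 1, 'y': 2, 'x': 7}
i=5, x='z': counts = {'z': 6, 'y': 2, 'x': 7}
i=6, x='y': counts = {'z': 6, 'y': 8, 'x': 7}
i=7, x='x': counts = {'z': 6, 'y': 8, 'x': 14}
i=8, x='z': counts = {'z': 14, 'y': 8, 'x': 14}
i=9, x='x': counts = {'z': 14, 'y': 8, 'x': 23}

{'z': 14, 'y': 8, 'x': 23}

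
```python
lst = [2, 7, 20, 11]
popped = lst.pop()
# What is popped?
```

11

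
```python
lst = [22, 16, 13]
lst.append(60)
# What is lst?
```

[22, 16, 13, 60]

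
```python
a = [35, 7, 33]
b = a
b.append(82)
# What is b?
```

After line 1: a = [35, 7, 33]
After line 2 (b = a is an alias, same object): a = [35, 7, 33], b = [35, 7, 33]
After line 3 (b.append mutates the shared list): a = [35, 7, 33, 82], b = [35, 7, 33, 82]

[35, 7, 33, 82]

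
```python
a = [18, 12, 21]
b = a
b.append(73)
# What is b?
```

After line 1: a = [18, 12, 21]
After line 2 (b = a is an alias, same object): a = [18, 12, 21], b = [18, 12, 21]
After line 3 (b.append mutates the shared list): a = [18, 12, 21, 73], b = [18, 12, 21, 73]

[18, 12, 21, 73]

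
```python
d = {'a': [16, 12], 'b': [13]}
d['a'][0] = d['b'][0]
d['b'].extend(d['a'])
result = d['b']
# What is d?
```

After line 1: d = {'a': [16, 12], 'b': [13]}
After line 2 (a[0] = b[0] = 13): d = {'a': [13, 12], 'b': [13]}
After line 3 (b.extend(a) appends [13, 12]): d = {'a': [13, 12], 'b': [13, 13, 12]}
After line 4: result = d['b'] = [13, 13, 12]

{'a': [13, 12], 'b': [13, 13, 12]}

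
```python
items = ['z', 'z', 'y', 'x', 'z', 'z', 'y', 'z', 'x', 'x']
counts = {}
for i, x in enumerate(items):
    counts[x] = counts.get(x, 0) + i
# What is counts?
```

Initial: counts = {}, items = ['z', 'z', 'y', 'x', 'z', 'z', 'y', 'z', 'x', 'x']
i=0, x='z': counts = {'z': 0}
i=1, x='z': counts = {'z': 1}
i=2, x='y': counts = {'z': 1, 'y': 2}
i=3, x='x': counts = {'z': 1, 'y': 2, 'x': 3}
i=4, x='z': counts = {'z': 5, 'y': 2, 'x': 3}
i=5, x='z': counts = {'z': 10, 'y': 2, 'x': 3}
i=6, x='y': counts = {'z': 10, 'y': 8, 'x': 3}
i=7, x='z': counts = {'z': 17, 'y': 8, 'x': 3}
i=8, x='x': counts = {'z': 17, 'y': 8, 'x': 11}
i=9, x='x': counts = {'z': 17, 'y': 8, 'x': 20}

{'z': 17, 'y': 8, 'x': 20}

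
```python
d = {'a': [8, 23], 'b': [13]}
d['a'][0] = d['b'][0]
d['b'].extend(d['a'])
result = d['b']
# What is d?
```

After line 1: d = {'a': [8, 23], 'b': [13]}
After line 2 (a[0] = b[0] = 13): d = {'a': [13, 23], 'b': [13]}
After line 3 (b.extend(a) appends [13, 23]): d = {'a': [13, 23], 'b': [13, 13, 23]}
After line 4: result = d['b'] = [13, 13, 23]

{'a': [13, 23], 'b': [13, 13, 23]}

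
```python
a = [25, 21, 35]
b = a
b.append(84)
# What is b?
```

After line 1: a = [25, 21, 35]
After line 2 (b = a is an alias, same object): a = [25, 21, 35], b = [25, 21, 35]
After line 3 (b.append mutates the shared list): a = [25, 21, 35, 84], b = [25, 21, 35, 84]

[25, 21, 35, 84]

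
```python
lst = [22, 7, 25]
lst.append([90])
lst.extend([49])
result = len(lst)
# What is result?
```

After line 1: lst = [22, 7, 25]
After line 2 (append adds [90] as single element): lst = [22, 7, 25, [90]]
After line 3 (extend unpacks [49], adds 49): lst = [22, 7, 25, [90], 49]
After line 4: result = len(lst) = 5

5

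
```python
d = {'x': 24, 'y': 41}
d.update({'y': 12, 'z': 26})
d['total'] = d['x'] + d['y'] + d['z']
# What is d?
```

After line 1: d = {'x': 24, 'y': 41}
After line 2 (y overwritten, z added): d = {'x': 24, 'y': 12, 'z': 26}
After line 3 (total = 24 + 12 + 26 = 62): d = {'x': 24, 'y': 12, 'z': 26, 'total': 62}

{'x': 24, 'y': 12, 'z': 26, 'total': 62}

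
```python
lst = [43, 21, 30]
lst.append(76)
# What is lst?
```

[43, 21, 30, 76]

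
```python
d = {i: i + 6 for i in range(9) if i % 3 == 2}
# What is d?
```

{2: 8, 5: 11, 8: 14}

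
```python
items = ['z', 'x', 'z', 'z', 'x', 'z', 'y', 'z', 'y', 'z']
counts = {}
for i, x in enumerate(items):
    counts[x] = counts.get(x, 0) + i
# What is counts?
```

Initial: counts = {}, items = ['z', 'x', 'z', 'z', 'x', 'z', 'y', 'z', 'y', 'z']
i=0, x='z': counts = {'z': 0}
i=1, x='x': counts = {'z': 0, 'x': 1}
i=2, x='z': counts = {'z': 2, 'x': 1}
i=3, x='z': counts = {'z': 5, 'x': 1}
i=4, x='x': counts = {'z': 5, 'x': 5}
i=5, x='z': counts = {'z': 10, 'x': 5}
i=6, x='y': counts = {'z': 10, 'x': 5, 'y': 6}
i=7, x='z': counts = {'z': 17, 'x': 5, 'y': 6}
i=8, x='y': counts = {'z': 17, 'x': 5, 'y': 14}
i=9, x='z': counts = {'z': 26, 'x': 5, 'y': 14}

{'z': 26, 'x': 5, 'y': 14}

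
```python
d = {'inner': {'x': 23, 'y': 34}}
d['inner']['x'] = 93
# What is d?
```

After line 1: d = {'inner': {'x': 23, 'y': 34}}
After line 2 (inner x overwritten): d = {'inner': {'x': 93, 'y': 34}}

{'inner': {'x': 93, 'y': 34}}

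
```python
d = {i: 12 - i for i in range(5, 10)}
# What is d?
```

{5: 7, 6: 6, 7: 5, 8: 4, 9: 3}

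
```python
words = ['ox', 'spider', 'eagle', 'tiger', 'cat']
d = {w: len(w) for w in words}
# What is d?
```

{'ox': 2, 'spider': 6, 'eagle': 5, 'tiger': 5, 'cat': 3}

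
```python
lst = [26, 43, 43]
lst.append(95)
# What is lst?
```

[26, 43, 43, 95]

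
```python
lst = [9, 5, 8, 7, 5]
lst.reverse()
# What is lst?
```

[5, 7, 8, 5, 9]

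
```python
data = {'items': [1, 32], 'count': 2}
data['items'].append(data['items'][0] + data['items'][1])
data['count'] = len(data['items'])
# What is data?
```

After line 1: data = {'items': [1, 32], 'count': 2}
After line 2 (append 1 + 32 = 33): data = {'items': [1, 32, 33], 'count': 2}
After line 3 (count = len(items) = 3): data = {'items': [1, 32, 33], 'count': 3}

{'items': [1, 32, 33], 'count': 3}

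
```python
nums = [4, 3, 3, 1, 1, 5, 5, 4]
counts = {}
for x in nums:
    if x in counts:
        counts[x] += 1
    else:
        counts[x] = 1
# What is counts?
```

Initial: counts = {}, nums = [4, 3, 3, 1, 1, 5, 5, 4]
See 4: counts = {4: 1}
See 3: counts = {4: 1, 3: 1}
See 3: counts = {4: 1, 3: 2}
See 1: counts = {4: 1, 3: 2, 1: 1}
See 1: counts = {4: 1, 3: 2, 1: 2}
See 5: counts = {4: 1, 3: 2, 1: 2, 5: 1}
See 5: counts = {4: 1, 3: 2, 1: 2, 5: 2}
See 4: counts = {4: 2, 3: 2, 1: 2, 5: 2}

{4: 2, 3: 2, 1: 2, 5: 2}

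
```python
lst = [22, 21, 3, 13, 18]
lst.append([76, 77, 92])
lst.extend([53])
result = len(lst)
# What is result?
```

After line 1: lst = [22, 21, 3, 13, 18]
After line 2 (append adds [76, 77, 92] as single element): lst = [22, 21, 3, 13, 18, [76, 77, 92]]
After line 3 (extend unpacks [53], adds 53): lst = [22, 21, 3, 13, 18, [76, 77, 92], 53]
After line 4: result = len(lst) = 7

7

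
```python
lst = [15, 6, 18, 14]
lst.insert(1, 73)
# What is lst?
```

[15, 73, 6, 18, 14]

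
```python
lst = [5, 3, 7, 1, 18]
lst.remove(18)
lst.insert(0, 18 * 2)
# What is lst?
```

After line 1: lst = [5, 3, 7, 1, 18]
After line 2 (remove first 18): lst = [5, 3, 7, 1]
After line 3 (insert 36 at index 0): lst = [36, 5, 3, 7, 1]

[36, 5, 3, 7, 1]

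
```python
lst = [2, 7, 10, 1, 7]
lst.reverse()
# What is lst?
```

[7, 1, 10, 7, 2]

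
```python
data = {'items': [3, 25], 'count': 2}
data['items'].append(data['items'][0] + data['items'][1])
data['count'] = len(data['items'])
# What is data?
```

After line 1: data = {'items': [3, 25], 'count': 2}
After line 2 (append 3 + 25 = 28): data = {'items': [3, 25, 28], 'count': 2}
After line 3 (count = len(items) = 3): data = {'items': [3, 25, 28], 'count': 3}

{'items': [3, 25, 28], 'count': 3}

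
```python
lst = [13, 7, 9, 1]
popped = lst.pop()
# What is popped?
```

1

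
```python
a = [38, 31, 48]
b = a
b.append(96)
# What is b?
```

After line 1: a = [38, 31, 48]
After line 2 (b = a is an alias, same object): a = [38, 31, 48], b = [38, 31, 48]
After line 3 (b.append mutates the shared list): a = [38, 31, 48, 96], b = [38, 31, 48, 96]

[38, 31, 48, 96]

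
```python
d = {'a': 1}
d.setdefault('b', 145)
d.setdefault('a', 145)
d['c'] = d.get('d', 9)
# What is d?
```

After line 1: d = {'a': 1}
After line 2 (setdefault adds 'b'=145): d = {'a': 1, 'b': 145}
After line 3 (setdefault 'a' no-op, already exists): d = {'a': 1, 'b': 145}
After line 4 (get('d', 9) returns default since 'd' not in d): d = {'a': 1, 'b': 145, 'c': 9}

{'a': 1, 'b': 145, 'c': 9}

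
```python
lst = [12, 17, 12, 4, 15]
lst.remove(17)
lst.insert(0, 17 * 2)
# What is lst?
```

After line 1: lst = [12, 17, 12, 4, 15]
After line 2 (remove first 17): lst = [12, 12, 4, 15]
After line 3 (insert 34 at index 0): lst = [34, 12, 12, 4, 15]

[34, 12, 12, 4, 15]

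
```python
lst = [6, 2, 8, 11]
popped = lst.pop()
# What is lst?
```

[6, 2, 8]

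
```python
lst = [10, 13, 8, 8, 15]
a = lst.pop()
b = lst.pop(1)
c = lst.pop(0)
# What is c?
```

After line 1: lst = [10, 13, 8, 8, 15]
After line 2 (pop() -> a = 15): lst = [10, 13, 8, 8]
After line 3 (pop(1) -> b = 13): lst = [10, 8, 8]
After line 4 (pop(0) -> c = 10): lst = [8, 8]

10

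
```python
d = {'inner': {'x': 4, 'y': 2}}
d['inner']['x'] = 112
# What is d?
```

After line 1: d = {'inner': {'x': 4, 'y': 2}}
After line 2 (inner x overwritten): d = {'inner': {'x': 112, 'y': 2}}

{'inner': {'x': 112, 'y': 2}}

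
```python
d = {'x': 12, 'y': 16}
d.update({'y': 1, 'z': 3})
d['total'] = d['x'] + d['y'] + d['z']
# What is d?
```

After line 1: d = {'x': 12, 'y': 16}
After line 2 (y overwritten, z added): d = {'x': 12, 'y': 1, 'z': 3}
After line 3 (total = 12 + 1 + 3 = 16): d = {'x': 12, 'y': 1, 'z': 3, 'total': 16}

{'x': 12, 'y': 1, 'z': 3, 'total': 16}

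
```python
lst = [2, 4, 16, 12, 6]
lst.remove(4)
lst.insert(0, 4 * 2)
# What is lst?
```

After line 1: lst = [2, 4, 16, 12, 6]
After line 2 (remove first 4): lst = [2, 16, 12, 6]
After line 3 (insert 8 at index 0): lst = [8, 2, 16, 12, 6]

[8, 2, 16, 12, 6]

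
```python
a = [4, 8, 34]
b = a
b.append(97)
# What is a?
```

After line 1: a = [4, 8, 34]
After line 2 (b = a is an alias, same object): a = [4, 8, 34], b = [4, 8, 34]
After line 3 (b.append mutates the shared list): a = [4, 8, 34, 97], b = [4, 8, 34, 97]

[4, 8, 34, 97]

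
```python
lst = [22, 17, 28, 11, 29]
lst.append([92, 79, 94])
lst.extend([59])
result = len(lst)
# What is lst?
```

After line 1: lst = [22, 17, 28, 11, 29]
After line 2 (append adds [92, 79, 94] as single element): lst = [22, 17, 28, 11, 29, [92, 79, 94]]
After line 3 (extend unpacks [59], adds 59): lst = [22, 17, 28, 11, 29, [92, 79, 94], 59]
After line 4: result = len(lst) = 7

[22, 17, 28, 11, 29, [92, 79, 94], 59]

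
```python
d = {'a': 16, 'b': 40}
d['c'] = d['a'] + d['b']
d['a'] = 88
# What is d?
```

After line 1: d = {'a': 16, 'b': 40}
After line 2 (d['c'] = 16 + 40): d = {'a': 16, 'b': 40, 'c': 56}
After line 3: d = {'a': 88, 'b': 40, 'c': 56}

{'a': 88, 'b': 40, 'c': 56}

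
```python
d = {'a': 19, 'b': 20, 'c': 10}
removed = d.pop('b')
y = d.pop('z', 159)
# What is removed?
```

After line 1: d = {'a': 19, 'b': 20, 'c': 10}
After line 2 (pop 'b' returns 20): d = {'a': 19, 'c': 10}, removed = 20
After line 3 (pop 'z' missing, returns default 159): d = {'a': 19, 'c': 10}, y = 159

20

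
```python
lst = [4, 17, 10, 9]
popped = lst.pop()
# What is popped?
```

9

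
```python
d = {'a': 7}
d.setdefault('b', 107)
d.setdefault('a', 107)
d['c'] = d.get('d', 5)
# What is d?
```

After line 1: d = {'a': 7}
After line 2 (setdefault adds 'b'=107): d = {'a': 7, 'b': 107}
After line 3 (setdefault 'a' no-op, already exists): d = {'a': 7, 'b': 107}
After line 4 (get('d', 5) returns default since 'd' not in d): d = {'a': 7, 'b': 107, 'c': 5}

{'a': 7, 'b': 107, 'c': 5}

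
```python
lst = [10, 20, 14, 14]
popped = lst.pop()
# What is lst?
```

[10, 20, 14]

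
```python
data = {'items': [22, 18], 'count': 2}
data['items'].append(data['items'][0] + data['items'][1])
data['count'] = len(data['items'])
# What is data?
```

After line 1: data = {'items': [22, 18], 'count': 2}
After line 2 (append 22 + 18 = 40): data = {'items': [22, 18, 40], 'count': 2}
After line 3 (count = len(items) = 3): data = {'items': [22, 18, 40], 'count': 3}

{'items': [22, 18, 40], 'count': 3}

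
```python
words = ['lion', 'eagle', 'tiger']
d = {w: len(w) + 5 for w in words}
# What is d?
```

{'lion': 9, 'eagle': 10, 'tiger': 10}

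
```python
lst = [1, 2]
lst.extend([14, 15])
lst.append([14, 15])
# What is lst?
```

After line 1: lst = [1, 2]
After line 2 (extend unpacks [14, 15]): lst = [1, 2, 14, 15]
After line 3 (append adds [14, 15] as single element): lst = [1, 2, 14, 15, [14, 15]]

[1, 2, 14, 15, [14, 15]]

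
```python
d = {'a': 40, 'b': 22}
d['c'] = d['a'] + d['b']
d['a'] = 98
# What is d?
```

After line 1: d = {'a': 40, 'b': 22}
After line 2 (d['c'] = 40 + 22): d = {'a': 40, 'b': 22, 'c': 62}
After line 3: d = {'a': 98, 'b': 22, 'c': 62}

{'a': 98, 'b': 22, 'c': 62}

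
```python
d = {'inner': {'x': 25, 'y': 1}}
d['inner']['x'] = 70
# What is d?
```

After line 1: d = {'inner': {'x': 25, 'y': 1}}
After line 2 (inner x overwritten): d = {'inner': {'x': 70, 'y': 1}}

{'inner': {'x': 70, 'y': 1}}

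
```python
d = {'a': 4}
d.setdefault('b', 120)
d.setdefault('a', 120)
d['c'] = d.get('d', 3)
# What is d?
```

After line 1: d = {'a': 4}
After line 2 (setdefault adds 'b'=120): d = {'a': 4, 'b': 120}
After line 3 (setdefault 'a' no-op, already exists): d = {'a': 4, 'b': 120}
After line 4 (get('d', 3) returns default since 'd' not in d): d = {'a': 4, 'b': 120, 'c': 3}

{'a': 4, 'b': 120, 'c': 3}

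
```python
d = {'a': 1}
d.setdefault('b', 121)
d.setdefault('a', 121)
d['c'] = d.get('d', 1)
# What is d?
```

After line 1: d = {'a': 1}
After line 2 (setdefault adds 'b'=121): d = {'a': 1, 'b': 121}
After line 3 (setdefault 'a' no-op, already exists): d = {'a': 1, 'b': 121}
After line 4 (get('d', 1) returns default since 'd' not in d): d = {'a': 1, 'b': 121, 'c': 1}

{'a': 1, 'b': 121, 'c': 1}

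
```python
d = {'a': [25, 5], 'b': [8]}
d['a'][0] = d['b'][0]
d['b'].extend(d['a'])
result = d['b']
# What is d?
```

After line 1: d = {'a': [25, 5], 'b': [8]}
After line 2 (a[0] = b[0] = 8): d = {'a': [8, 5], 'b': [8]}
After line 3 (b.extend(a) appends [8, 5]): d = {'a': [8, 5], 'b': [8, 8, 5]}
After line 4: result = d['b'] = [8, 8, 5]

{'a': [8, 5], 'b': [8, 8, 5]}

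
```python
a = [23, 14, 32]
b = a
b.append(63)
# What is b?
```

After line 1: a = [23, 14, 32]
After line 2 (b = a is an alias, same object): a = [23, 14, 32], b = [23, 14, 32]
After line 3 (b.append mutates the shared list): a = [23, 14, 32, 63], b = [23, 14, 32, 63]

[23, 14, 32, 63]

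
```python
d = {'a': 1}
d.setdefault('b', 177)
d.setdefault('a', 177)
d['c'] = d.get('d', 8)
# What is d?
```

After line 1: d = {'a': 1}
After line 2 (setdefault adds 'b'=177): d = {'a': 1, 'b': 177}
After line 3 (setdefault 'a' no-op, already exists): d = {'a': 1, 'b': 177}
After line 4 (get('d', 8) returns default since 'd' not in d): d = {'a': 1, 'b': 177, 'c': 8}

{'a': 1, 'b': 177, 'c': 8}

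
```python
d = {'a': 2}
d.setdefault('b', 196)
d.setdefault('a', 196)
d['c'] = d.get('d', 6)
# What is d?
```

After line 1: d = {'a': 2}
After line 2 (setdefault adds 'b'=196): d = {'a': 2, 'b': 196}
After line 3 (setdefault 'a' no-op, already exists): d = {'a': 2, 'b': 196}
After line 4 (get('d', 6) returns default since 'd' not in d): d = {'a': 2, 'b': 196, 'c': 6}

{'a': 2, 'b': 196, 'c': 6}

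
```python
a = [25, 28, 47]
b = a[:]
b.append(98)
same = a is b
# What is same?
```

After line 1: a = [25, 28, 47]
After line 2 (b = a[:] is a shallow copy, new object): a = [25, 28, 47], b = [25, 28, 47]
After line 3 (append only mutates b): a = [25, 28, 47], b = [25, 28, 47, 98]
After line 4 (same = a is b; different objects -> False): same = False

False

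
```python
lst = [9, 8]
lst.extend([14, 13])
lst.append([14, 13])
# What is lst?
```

After line 1: lst = [9, 8]
After line 2 (extend unpacks [14, 13]): lst = [9, 8, 14, 13]
After line 3 (append adds [14, 13] as single element): lst = [9, 8, 14, 13, [14, 13]]

[9, 8, 14, 13, [14, 13]]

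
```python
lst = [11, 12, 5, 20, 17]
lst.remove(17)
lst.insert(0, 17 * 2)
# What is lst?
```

After line 1: lst = [11, 12, 5, 20, 17]
After line 2 (remove first 17): lst = [11, 12, 5, 20]
After line 3 (insert 34 at index 0): lst = [34, 11, 12, 5, 20]

[34, 11, 12, 5, 20]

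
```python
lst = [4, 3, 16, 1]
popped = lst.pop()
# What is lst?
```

[4, 3, 16]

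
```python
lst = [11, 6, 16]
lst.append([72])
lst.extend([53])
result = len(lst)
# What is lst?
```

After line 1: lst = [11, 6, 16]
After line 2 (append adds [72] as single element): lst = [11, 6, 16, [72]]
After line 3 (extend unpacks [53], adds 53): lst = [11, 6, 16, [72], 53]
After line 4: result = len(lst) = 5

[11, 6, 16, [72], 53]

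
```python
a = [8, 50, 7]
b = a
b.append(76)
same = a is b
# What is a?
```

After line 1: a = [8, 50, 7]
After line 2 (b = a is an alias, same object): a = [8, 50, 7], b = [8, 50, 7]
After line 3 (b.append mutates the shared list): a = [8, 50, 7, 76], b = [8, 50, 7, 76]
After line 4 (same = a is b; same object -> True): same = True

[8, 50, 7, 76]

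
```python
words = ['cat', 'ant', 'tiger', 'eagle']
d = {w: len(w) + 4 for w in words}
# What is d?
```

{'cat': 7, 'ant': 7, 'tiger': 9, 'eagle': 9}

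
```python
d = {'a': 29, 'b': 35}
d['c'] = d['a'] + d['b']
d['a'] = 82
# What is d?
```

After line 1: d = {'a': 29, 'b': 35}
After line 2 (d['c'] = 29 + 35): d = {'a': 29, 'b': 35, 'c': 64}
After line 3: d = {'a': 82, 'b': 35, 'c': 64}

{'a': 82, 'b': 35, 'c': 64}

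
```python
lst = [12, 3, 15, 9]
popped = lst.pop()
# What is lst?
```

[12, 3, 15]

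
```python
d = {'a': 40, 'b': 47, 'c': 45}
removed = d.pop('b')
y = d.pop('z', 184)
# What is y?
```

After line 1: d = {'a': 40, 'b': 47, 'c': 45}
After line 2 (pop 'b' returns 47): d = {'a': 40, 'c': 45}, removed = 47
After line 3 (pop 'z' missing, returns default 184): d = {'a': 40, 'c': 45}, y = 184

184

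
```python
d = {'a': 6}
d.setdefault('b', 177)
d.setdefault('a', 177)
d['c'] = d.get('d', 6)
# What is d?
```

After line 1: d = {'a': 6}
After line 2 (setdefault adds 'b'=177): d = {'a': 6, 'b': 177}
After line 3 (setdefault 'a' no-op, already exists): d = {'a': 6, 'b': 177}
After line 4 (get('d', 6) returns default since 'd' not in d): d = {'a': 6, 'b': 177, 'c': 6}

{'a': 6, 'b': 177, 'c': 6}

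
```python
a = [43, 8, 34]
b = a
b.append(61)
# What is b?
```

After line 1: a = [43, 8, 34]
After line 2 (b = a is an alias, same object): a = [43, 8, 34], b = [43, 8, 34]
After line 3 (b.append mutates the shared list): a = [43, 8, 34, 61], b = [43, 8, 34, 61]

[43, 8, 34, 61]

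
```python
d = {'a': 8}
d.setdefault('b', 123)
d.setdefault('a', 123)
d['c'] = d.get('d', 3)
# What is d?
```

After line 1: d = {'a': 8}
After line 2 (setdefault adds 'b'=123): d = {'a': 8, 'b': 123}
After line 3 (setdefault 'a' no-op, already exists): d = {'a': 8, 'b': 123}
After line 4 (get('d', 3) returns default since 'd' not in d): d = {'a': 8, 'b': 123, 'c': 3}

{'a': 8, 'b': 123, 'c': 3}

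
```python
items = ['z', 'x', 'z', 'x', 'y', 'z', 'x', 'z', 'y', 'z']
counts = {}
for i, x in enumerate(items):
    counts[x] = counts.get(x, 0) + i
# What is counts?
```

Initial: counts = {}, items = ['z', 'x', 'z', 'x', 'y', 'z', 'x', 'z', 'y', 'z']
i=0, x='z': counts = {'z': 0}
i=1, x='x': counts = {'z': 0, 'x': 1}
i=2, x='z': counts = {'z': 2, 'x': 1}
i=3, x='x': counts = {'z': 2, 'x': 4}
i=4, x='y': counts = {'z': 2, 'x': 4, 'y': 4}
i=5, x='z': counts = {'z': 7, 'x': 4, 'y': 4}
i=6, x='x': counts = {'z': 7, 'x': 10, 'y': 4}
i=7, x='z': counts = {'z': 14, 'x': 10, 'y': 4}
i=8, x='y': counts = {'z': 14, 'x': 10, 'y': 12}
i=9, x='z': counts = {'z': 23, 'x': 10, 'y': 12}

{'z': 23, 'x': 10, 'y': 12}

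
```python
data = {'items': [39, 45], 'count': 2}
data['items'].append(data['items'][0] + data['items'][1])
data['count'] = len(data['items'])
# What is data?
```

After line 1: data = {'items': [39, 45], 'count': 2}
After line 2 (append 39 + 45 = 84): data = {'items': [39, 45, 84], 'count': 2}
After line 3 (count = len(items) = 3): data = {'items': [39, 45, 84], 'count': 3}

{'items': [39, 45, 84], 'count': 3}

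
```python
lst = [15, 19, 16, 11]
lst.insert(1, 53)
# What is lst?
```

[15, 53, 19, 16, 11]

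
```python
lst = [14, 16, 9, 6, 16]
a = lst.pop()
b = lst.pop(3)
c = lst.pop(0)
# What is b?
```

After line 1: lst = [14, 16, 9, 6, 16]
After line 2 (pop() -> a = 16): lst = [14, 16, 9, 6]
After line 3 (pop(3) -> b = 6): lst = [14, 16, 9]
After line 4 (pop(0) -> c = 14): lst = [16, 9]

6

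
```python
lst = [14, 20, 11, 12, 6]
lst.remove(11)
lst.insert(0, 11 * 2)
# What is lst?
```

After line 1: lst = [14, 20, 11, 12, 6]
After line 2 (remove first 11): lst = [14, 20, 12, 6]
After line 3 (insert 22 at index 0): lst = [22, 14, 20, 12, 6]

[22, 14, 20, 12, 6]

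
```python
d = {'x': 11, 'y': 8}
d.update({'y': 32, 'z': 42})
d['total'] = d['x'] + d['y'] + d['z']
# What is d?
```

After line 1: d = {'x': 11, 'y': 8}
After line 2 (y overwritten, z added): d = {'x': 11, 'y': 32, 'z': 42}
After line 3 (total = 11 + 32 + 42 = 85): d = {'x': 11, 'y': 32, 'z': 42, 'total': 85}

{'x': 11, 'y': 32, 'z': 42, 'total': 85}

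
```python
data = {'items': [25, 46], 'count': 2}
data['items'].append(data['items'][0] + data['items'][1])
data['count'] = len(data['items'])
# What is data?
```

After line 1: data = {'items': [25, 46], 'count': 2}
After line 2 (append 25 + 46 = 71): data = {'items': [25, 46, 71], 'count': 2}
After line 3 (count = len(items) = 3): data = {'items': [25, 46, 71], 'count': 3}

{'items': [25, 46, 71], 'count': 3}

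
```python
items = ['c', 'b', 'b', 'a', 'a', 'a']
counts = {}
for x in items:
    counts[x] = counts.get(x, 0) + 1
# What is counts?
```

Initial: counts = {}, items = ['c', 'b', 'b', 'a', 'a', 'a']
See 'c': counts = {'c': 1}
See 'b': counts = {'c': 1, 'b': 1}
See 'b': counts = {'c': 1, 'b': 2}
See 'a': counts = {'c': 1, 'b': 2, 'a': 1}
See 'a': counts = {'c': 1, 'b': 2, 'a': 2}
See 'a': counts = {'c': 1, 'b': 2, 'a': 3}

{'c': 1, 'b': 2, 'a': 3}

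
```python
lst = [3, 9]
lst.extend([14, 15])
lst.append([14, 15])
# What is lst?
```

After line 1: lst = [3, 9]
After line 2 (extend unpacks [14, 15]): lst = [3, 9, 14, 15]
After line 3 (append adds [14, 15] as single element): lst = [3, 9, 14, 15, [14, 15]]

[3, 9, 14, 15, [14, 15]]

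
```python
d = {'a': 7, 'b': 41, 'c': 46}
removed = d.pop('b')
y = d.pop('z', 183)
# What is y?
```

After line 1: d = {'a': 7, 'b': 41, 'c': 46}
After line 2 (pop 'b' returns 41): d = {'a': 7, 'c': 46}, removed = 41
After line 3 (pop 'z' missing, returns default 183): d = {'a': 7, 'c': 46}, y = 183

183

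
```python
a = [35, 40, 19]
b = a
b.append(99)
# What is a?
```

After line 1: a = [35, 40, 19]
After line 2 (b = a is an alias, same object): a = [35, 40, 19], b = [35, 40, 19]
After line 3 (b.append mutates the shared list): a = [35, 40, 19, 99], b = [35, 40, 19, 99]

[35, 40, 19, 99]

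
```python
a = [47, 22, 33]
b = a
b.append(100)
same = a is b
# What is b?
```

After line 1: a = [47, 22, 33]
After line 2 (b = a is an alias, same object): a = [47, 22, 33], b = [47, 22, 33]
After line 3 (b.append mutates the shared list): a = [47, 22, 33, 100], b = [47, 22, 33, 100]
After line 4 (same = a is b; same object -> True): same = True

[47, 22, 33, 100]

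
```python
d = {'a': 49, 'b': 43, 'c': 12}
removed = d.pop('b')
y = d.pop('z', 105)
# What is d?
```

After line 1: d = {'a': 49, 'b': 43, 'c': 12}
After line 2 (pop 'b' returns 43): d = {'a': 49, 'c': 12}, removed = 43
After line 3 (pop 'z' missing, returns default 105): d = {'a': 49, 'c': 12}, y = 105

{'a': 49, 'c': 12}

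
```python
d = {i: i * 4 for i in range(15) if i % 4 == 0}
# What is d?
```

{0: 0, 4: 16, 8: 32, 12: 48}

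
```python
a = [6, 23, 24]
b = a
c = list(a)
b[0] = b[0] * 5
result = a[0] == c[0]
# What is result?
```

After line 1: a = [6, 23, 24]
After line 2 (b = a, alias): a = [6, 23, 24], b = [6, 23, 24]
After line 3 (c = list(a) is a copy, new object): c = [6, 23, 24]
After line 4 (b[0] = 6 * 5 = 30; mutates shared a/b): a = b = [30, 23, 24], c = [6, 23, 24]
After line 5 (a[0] = 30, c[0] = 6; result = False)

False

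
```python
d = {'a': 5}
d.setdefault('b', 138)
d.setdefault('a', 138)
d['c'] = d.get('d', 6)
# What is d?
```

After line 1: d = {'a': 5}
After line 2 (setdefault adds 'b'=138): d = {'a': 5, 'b': 138}
After line 3 (setdefault 'a' no-op, already exists): d = {'a': 5, 'b': 138}
After line 4 (get('d', 6) returns default since 'd' not in d): d = {'a': 5, 'b': 138, 'c': 6}

{'a': 5, 'b': 138, 'c': 6}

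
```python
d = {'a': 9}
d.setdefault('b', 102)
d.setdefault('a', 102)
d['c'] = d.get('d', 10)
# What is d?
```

After line 1: d = {'a': 9}
After line 2 (setdefault adds 'b'=102): d = {'a': 9, 'b': 102}
After line 3 (setdefault 'a' no-op, already exists): d = {'a': 9, 'b': 102}
After line 4 (get('d', 10) returns default since 'd' not in d): d = {'a': 9, 'b': 102, 'c': 10}

{'a': 9, 'b': 102, 'c': 10}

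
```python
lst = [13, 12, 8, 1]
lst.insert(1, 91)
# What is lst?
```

[13, 91, 12, 8, 1]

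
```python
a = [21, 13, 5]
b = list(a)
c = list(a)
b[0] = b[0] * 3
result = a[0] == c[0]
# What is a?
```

After line 1: a = [21, 13, 5]
After line 2 (b = list(a), copy): a = [21, 13, 5], b = [21, 13, 5]
After line 3 (c = list(a) is a copy, new object): c = [21, 13, 5]
After line 4 (b[0] = 21 * 3 = 63; only b mutates (copy)): a = [21, 13, 5], b = [63, 13, 5], c = [21, 13, 5]
After line 5 (a[0] = 21, c[0] = 21; result = True)

[21, 13, 5]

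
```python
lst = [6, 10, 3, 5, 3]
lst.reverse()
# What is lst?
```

[3, 5, 3, 10, 6]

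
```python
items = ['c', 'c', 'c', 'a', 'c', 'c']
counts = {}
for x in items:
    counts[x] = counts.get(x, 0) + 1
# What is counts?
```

Initial: counts = {}, items = ['c', 'c', 'c', 'a', 'c', 'c']
See 'c': counts = {'c': 1}
See 'c': counts = {'c': 2}
See 'c': counts = {'c': 3}
See 'a': counts = {'c': 3, 'a': 1}
See 'c': counts = {'c': 4, 'a': 1}
See 'c': counts = {'c': 5, 'a': 1}

{'c': 5, 'a': 1}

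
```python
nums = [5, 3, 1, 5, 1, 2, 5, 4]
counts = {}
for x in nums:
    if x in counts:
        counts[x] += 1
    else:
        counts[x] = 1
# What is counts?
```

Initial: counts = {}, nums = [5, 3, 1, 5, 1, 2, 5, 4]
See 5: counts = {5: 1}
See 3: counts = {5: 1, 3: 1}
See 1: counts = {5: 1, 3: 1, 1: 1}
See 5: counts = {5: 2, 3: 1, 1: 1}
See 1: counts = {5: 2, 3: 1, 1: 2}
See 2: counts = {5: 2, 3: 1, 1: 2, 2: 1}
See 5: counts = {5: 3, 3: 1, 1: 2, 2: 1}
See 4: counts = {5: 3, 3: 1, 1: 2, 2: 1, 4: 1}

{5: 3, 3: 1, 1: 2, 2: 1, 4: 1}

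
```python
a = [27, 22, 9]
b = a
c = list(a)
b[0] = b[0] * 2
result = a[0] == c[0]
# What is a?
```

After line 1: a = [27, 22, 9]
After line 2 (b = a, alias): a = [27, 22, 9], b = [27, 22, 9]
After line 3 (c = list(a) is a copy, new object): c = [27, 22, 9]
After line 4 (b[0] = 27 * 2 = 54; mutates shared a/b): a = b = [54, 22, 9], c = [27, 22, 9]
After line 5 (a[0] = 54, c[0] = 27; result = False)

[54, 22, 9]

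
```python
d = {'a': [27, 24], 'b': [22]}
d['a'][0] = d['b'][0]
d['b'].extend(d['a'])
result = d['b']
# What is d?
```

After line 1: d = {'a': [27, 24], 'b': [22]}
After line 2 (a[0] = b[0] = 22): d = {'a': [22, 24], 'b': [22]}
After line 3 (b.extend(a) appends [22, 24]): d = {'a': [22, 24], 'b': [22, 22, 24]}
After line 4: result = d['b'] = [22, 22, 24]

{'a': [22, 24], 'b': [22, 22, 24]}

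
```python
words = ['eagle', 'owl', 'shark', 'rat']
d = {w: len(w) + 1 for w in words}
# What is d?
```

{'eagle': 6, 'owl': 4, 'shark': 6, 'rat': 4}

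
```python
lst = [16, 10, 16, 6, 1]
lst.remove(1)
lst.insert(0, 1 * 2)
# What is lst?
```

After line 1: lst = [16, 10, 16, 6, 1]
After line 2 (remove first 1): lst = [16, 10, 16, 6]
After line 3 (insert 2 at index 0): lst = [2, 16, 10, 16, 6]

[2, 16, 10, 16, 6]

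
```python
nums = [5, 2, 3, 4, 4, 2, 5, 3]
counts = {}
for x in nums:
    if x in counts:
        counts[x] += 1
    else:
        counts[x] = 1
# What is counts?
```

Initial: counts = {}, nums = [5, 2, 3, 4, 4, 2, 5, 3]
See 5: counts = {5: 1}
See 2: counts = {5: 1, 2: 1}
See 3: counts = {5: 1, 2: 1, 3: 1}
See 4: counts = {5: 1, 2: 1, 3: 1, 4: 1}
See 4: counts = {5: 1, 2: 1, 3: 1, 4: 2}
See 2: counts = {5: 1, 2: 2, 3: 1, 4: 2}
See 5: counts = {5: 2, 2: 2, 3: 1, 4: 2}
See 3: counts = {5: 2, 2: 2, 3: 2, 4: 2}

{5: 2, 2: 2, 3: 2, 4: 2}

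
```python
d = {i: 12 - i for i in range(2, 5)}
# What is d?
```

{2: 10, 3: 9, 4: 8}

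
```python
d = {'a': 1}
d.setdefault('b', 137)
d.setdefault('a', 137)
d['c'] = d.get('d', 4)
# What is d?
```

After line 1: d = {'a': 1}
After line 2 (setdefault adds 'b'=137): d = {'a': 1, 'b': 137}
After line 3 (setdefault 'a' no-op, already exists): d = {'a': 1, 'b': 137}
After line 4 (get('d', 4) returns default since 'd' not in d): d = {'a': 1, 'b': 137, 'c': 4}

{'a': 1, 'b': 137, 'c': 4}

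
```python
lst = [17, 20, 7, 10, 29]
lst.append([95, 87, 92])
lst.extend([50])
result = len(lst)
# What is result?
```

After line 1: lst = [17, 20, 7, 10, 29]
After line 2 (append adds [95, 87, 92] as single element): lst = [17, 20, 7, 10, 29, [95, 87, 92]]
After line 3 (extend unpacks [50], adds 50): lst = [17, 20, 7, 10, 29, [95, 87, 92], 50]
After line 4: result = len(lst) = 7

7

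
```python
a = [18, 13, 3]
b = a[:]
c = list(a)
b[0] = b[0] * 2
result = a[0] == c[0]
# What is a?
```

After line 1: a = [18, 13, 3]
After line 2 (b = a[:], copy): a = [18, 13, 3], b = [18, 13, 3]
After line 3 (c = list(a) is a copy, new object): c = [18, 13, 3]
After line 4 (b[0] = 18 * 2 = 36; only b mutates (copy)): a = [18, 13, 3], b = [36, 13, 3], c = [18, 13, 3]
After line 5 (a[0] = 18, c[0] = 18; result = True)

[18, 13, 3]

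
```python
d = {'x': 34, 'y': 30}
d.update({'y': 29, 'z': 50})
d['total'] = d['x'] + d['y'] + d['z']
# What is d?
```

After line 1: d = {'x': 34, 'y': 30}
After line 2 (y overwritten, z added): d = {'x': 34, 'y': 29, 'z': 50}
After line 3 (total = 34 + 29 + 50 = 113): d = {'x': 34, 'y': 29, 'z': 50, 'total': 113}

{'x': 34, 'y': 29, 'z': 50, 'total': 113}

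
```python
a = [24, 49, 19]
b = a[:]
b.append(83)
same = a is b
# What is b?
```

After line 1: a = [24, 49, 19]
After line 2 (b = a[:] is a shallow copy, new object): a = [24, 49, 19], b = [24, 49, 19]
After line 3 (append only mutates b): a = [24, 49, 19], b = [24, 49, 19, 83]
After line 4 (same = a is b; different objects -> False): same = False

[24, 49, 19, 83]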